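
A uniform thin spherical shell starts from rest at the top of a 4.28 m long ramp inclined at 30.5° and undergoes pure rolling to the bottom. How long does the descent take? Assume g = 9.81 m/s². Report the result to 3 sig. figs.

Here I = (2/3)MR², so the shape factor k = I/(MR²) = 2/3.
Translational: Mg sinθ − f = Ma. Rotational about the CM: fR = Iα = kMRa, so f = kMa.
Hence a = g sinθ/(1+k) = 9.81×sin30.5°/1.667 = 2.987 m/s².
Starting from rest, L = ½at², so t = √(2L/a) = √(2×4.28/2.987) ≈ 1.69 s.

t ≈ 1.69 s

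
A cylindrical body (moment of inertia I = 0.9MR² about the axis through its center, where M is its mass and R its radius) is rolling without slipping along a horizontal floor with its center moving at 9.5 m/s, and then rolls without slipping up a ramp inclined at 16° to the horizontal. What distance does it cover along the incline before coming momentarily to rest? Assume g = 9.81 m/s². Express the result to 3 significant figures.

The moment of inertia is 0.9MR², giving k ≡ I/(MR²) = 0.9.
The rolling condition ω = v/R makes the rotational term ½I(v/R)² = ½kMv², so KE_total = ½(1+k)Mv² = (19/20)Mv².
Setting this equal to Mgh gives the vertical rise h = (1+k)v₀²/(2g) = 1.9×9.5²/(2×9.81) = 8.74 m.
The distance along the slope is d = h/sinθ = 8.74/sin16° ≈ 31.7 m.

d ≈ 31.7 m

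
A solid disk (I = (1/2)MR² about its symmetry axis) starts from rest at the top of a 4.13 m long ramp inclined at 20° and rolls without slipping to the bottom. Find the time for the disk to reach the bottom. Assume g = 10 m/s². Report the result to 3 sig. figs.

With I = (1/2)MR², the ratio k = I/(MR²) is 0.5.
Along the incline Mg sinθ − f = Ma, and torque about the center fR = Iα = kMR²(a/R) gives f = kMa.
Hence a = g sinθ/(1+k) = 10×sin20°/1.5 = 2.28 m/s².
Starting from rest, L = ½at², so t = √(2L/a) = √(2×4.13/2.28) ≈ 1.90 s.

t ≈ 1.90 s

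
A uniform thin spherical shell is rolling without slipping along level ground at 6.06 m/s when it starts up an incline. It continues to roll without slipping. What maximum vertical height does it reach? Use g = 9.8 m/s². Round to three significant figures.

h ≈ 3.12 m

The moment of inertia is (2/3)MR², giving k ≡ I/(MR²) = 2/3.
Pure rolling means v = ωR; then KE = ½Mv² + ½I(v/R)² = ½(1+k)Mv² = (5/6)Mv².
At the top the kinetic energy is zero, so (5/6)Mv₀² = Mgh.
Thus h = (1+k)v₀²/(2g) = 1.667 × 6.06² / (2 × 9.8) ≈ 3.12 m.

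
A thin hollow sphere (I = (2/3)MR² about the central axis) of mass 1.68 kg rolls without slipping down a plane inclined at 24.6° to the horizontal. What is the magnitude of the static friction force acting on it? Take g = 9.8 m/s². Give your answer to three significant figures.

With I = (2/3)MR², the ratio k = I/(MR²) is 2/3.
Newton's second law down the slope: Mg sinθ − f = Ma. The torque equation fR = Iα (with α = a/R) gives f = kMa.
Combining, a = g sinθ/(1+k) and f = kMa = kMg sinθ/(1+k).
f = (2/3) × 1.68 × 9.8 × sin24.6° / 1.667 ≈ 2.74 N.

f ≈ 2.74 N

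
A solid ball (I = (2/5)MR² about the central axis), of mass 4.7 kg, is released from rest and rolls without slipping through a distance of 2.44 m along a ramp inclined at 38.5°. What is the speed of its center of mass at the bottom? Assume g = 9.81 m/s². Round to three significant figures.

v ≈ 4.61 m/s

For this body I = (2/5)MR², i.e. k = I/(MR²) = 0.4.
The rolling condition ω = v/R makes the rotational term ½I(v/R)² = ½kMv², so KE_total = ½(1+k)Mv² = (7/10)Mv².
The vertical drop is h = L sinθ = 2.44 × sin38.5° = 1.519 m.
Setting Mgh = (7/10)Mv² gives v = √(2gh/(1+k)) = √(2·9.81·1.519/1.4) ≈ 4.61 m/s.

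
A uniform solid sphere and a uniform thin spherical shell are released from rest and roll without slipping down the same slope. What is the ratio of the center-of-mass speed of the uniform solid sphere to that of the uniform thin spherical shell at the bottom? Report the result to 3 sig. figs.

Each satisfies Mgh = ½(1+k)Mv² with k = I/(MR²), so v ∝ 1/√(1+k).
For the uniform solid sphere k = 0.4; for the uniform thin spherical shell k = 2/3.
v₁/v₂ = √((1+k₂)/(1+k₁)) = √(1.667/1.4) ≈ 1.09.

v_ratio ≈ 1.09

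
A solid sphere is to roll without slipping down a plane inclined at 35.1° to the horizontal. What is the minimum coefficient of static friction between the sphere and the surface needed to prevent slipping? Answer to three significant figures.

Here I = (2/5)MR², so the shape factor k = I/(MR²) = 0.4.
Translational: Mg sinθ − f = Ma. Rotational about the CM: fR = Iα = kMRa, so f = kMa.
These give a = g sinθ/(1+k) and the required friction f = kMg sinθ/(1+k).
The normal force is N = Mg cosθ, so μ_min = f/N = k tanθ/(1+k).
μ_min = 0.4 × tan35.1° / 1.4 ≈ 0.201.

μ_min ≈ 0.201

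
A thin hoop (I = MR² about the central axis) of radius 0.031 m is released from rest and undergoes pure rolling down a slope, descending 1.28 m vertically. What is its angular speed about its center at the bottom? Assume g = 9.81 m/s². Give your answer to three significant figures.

Here I = MR², so the shape factor k = I/(MR²) = 1.
Rolling without slipping gives ω = v/R, so the total kinetic energy is ½Mv² + ½Iω² = ½(1+k)Mv² = Mv².
Energy conservation Mgh = ½(1+k)Mv² gives v = √(2gh/(1+k)) = √(2 × 9.81 × 1.28 / 2) = 3.544 m/s.
The angular speed follows from ω = v/R = 3.544/0.031 ≈ 114 rad/s.

ω ≈ 114 rad/s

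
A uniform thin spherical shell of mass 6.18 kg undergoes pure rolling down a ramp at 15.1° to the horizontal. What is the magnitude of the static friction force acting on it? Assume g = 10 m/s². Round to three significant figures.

f ≈ 6.44 N

The moment of inertia is (2/3)MR², giving k ≡ I/(MR²) = 2/3.
Newton's second law down the slope: Mg sinθ − f = Ma. The torque equation fR = Iα (with α = a/R) gives f = kMa.
Combining, a = g sinθ/(1+k) and f = kMa = kMg sinθ/(1+k).
f = (2/3) × 6.18 × 10 × sin15.1° / 1.667 ≈ 6.44 N.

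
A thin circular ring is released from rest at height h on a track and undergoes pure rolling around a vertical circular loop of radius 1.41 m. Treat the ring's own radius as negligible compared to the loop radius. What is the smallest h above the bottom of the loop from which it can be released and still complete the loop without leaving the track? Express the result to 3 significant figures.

h_min ≈ 4.23 m

With I = MR², the ratio k = I/(MR²) is 1.
At the top, contact is just lost when gravity alone supplies the centripetal force: Mg = Mv_top²/r, i.e. v_top² = gr.
With ω = v/R, the kinetic energy at speed v is ½(1+k)Mv² = Mv².
Energy conservation from release (height h) to the top (height 2r): Mgh = Mg(2r) + M·gr.
Thus h_min = 2r + (1+k)r/2 = r(2 + 2/2) = 1.41 × 3 ≈ 4.23 m.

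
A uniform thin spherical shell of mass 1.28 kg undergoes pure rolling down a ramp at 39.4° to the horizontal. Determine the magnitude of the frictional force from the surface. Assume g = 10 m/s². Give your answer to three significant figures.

f ≈ 3.25 N

Here I = (2/3)MR², so the shape factor k = I/(MR²) = 2/3.
Newton's second law down the slope: Mg sinθ − f = Ma. The torque equation fR = Iα (with α = a/R) gives f = kMa.
Combining, a = g sinθ/(1+k) and f = kMa = kMg sinθ/(1+k).
f = (2/3) × 1.28 × 10 × sin39.4° / 1.667 ≈ 3.25 N.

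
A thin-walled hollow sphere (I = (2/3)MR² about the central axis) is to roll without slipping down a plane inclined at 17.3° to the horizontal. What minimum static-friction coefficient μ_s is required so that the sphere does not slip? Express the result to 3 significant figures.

μ_min ≈ 0.125

Here I = (2/3)MR², so the shape factor k = I/(MR²) = 2/3.
Along the incline Mg sinθ − f = Ma, and torque about the center fR = Iα = kMR²(a/R) gives f = kMa.
These give a = g sinθ/(1+k) and the required friction f = kMg sinθ/(1+k).
The normal force is N = Mg cosθ, so μ_min = f/N = k tanθ/(1+k).
μ_min = (2/3) × tan17.3° / 1.667 ≈ 0.125.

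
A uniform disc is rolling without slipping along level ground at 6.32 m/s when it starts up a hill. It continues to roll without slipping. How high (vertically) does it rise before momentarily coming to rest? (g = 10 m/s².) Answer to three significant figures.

Here I = (1/2)MR², so the shape factor k = I/(MR²) = 0.5.
Pure rolling means v = ωR; then KE = ½Mv² + ½I(v/R)² = ½(1+k)Mv² = (3/4)Mv².
At the top the kinetic energy is zero, so (3/4)Mv₀² = Mgh.
Thus h = (1+k)v₀²/(2g) = 1.5 × 6.32² / (2 × 10) ≈ 3.00 m.

h ≈ 3.00 m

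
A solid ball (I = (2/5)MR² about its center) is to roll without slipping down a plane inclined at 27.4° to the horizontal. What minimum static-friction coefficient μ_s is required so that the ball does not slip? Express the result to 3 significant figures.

With I = (2/5)MR², the ratio k = I/(MR²) is 0.4.
Translational: Mg sinθ − f = Ma. Rotational about the CM: fR = Iα = kMRa, so f = kMa.
These give a = g sinθ/(1+k) and the required friction f = kMg sinθ/(1+k).
The normal force is N = Mg cosθ, so μ_min = f/N = k tanθ/(1+k).
μ_min = 0.4 × tan27.4° / 1.4 ≈ 0.148.

μ_min ≈ 0.148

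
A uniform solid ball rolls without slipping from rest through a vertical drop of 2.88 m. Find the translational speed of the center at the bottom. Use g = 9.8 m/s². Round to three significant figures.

The moment of inertia is (2/5)MR², giving k ≡ I/(MR²) = 0.4.
Pure rolling means v = ωR; then KE = ½Mv² + ½I(v/R)² = ½(1+k)Mv² = (7/10)Mv².
Setting Mgh = (7/10)Mv² gives v = √(2gh/(1+k)) = √(2·9.8·2.88/1.4) ≈ 6.35 m/s.

v ≈ 6.35 m/s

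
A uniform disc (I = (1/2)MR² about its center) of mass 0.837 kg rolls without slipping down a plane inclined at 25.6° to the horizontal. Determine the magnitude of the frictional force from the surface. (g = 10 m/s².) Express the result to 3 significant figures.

Here I = (1/2)MR², so the shape factor k = I/(MR²) = 0.5.
Newton's second law down the slope: Mg sinθ − f = Ma. The torque equation fR = Iα (with α = a/R) gives f = kMa.
Combining, a = g sinθ/(1+k) and f = kMa = kMg sinθ/(1+k).
f = 0.5 × 0.837 × 10 × sin25.6° / 1.5 ≈ 1.21 N.

f ≈ 1.21 N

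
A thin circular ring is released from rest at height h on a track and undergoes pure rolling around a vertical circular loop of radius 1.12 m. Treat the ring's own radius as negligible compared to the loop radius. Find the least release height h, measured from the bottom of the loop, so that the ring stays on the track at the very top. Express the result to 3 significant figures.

h_min ≈ 3.36 m

With I = MR², the ratio k = I/(MR²) is 1.
At the top of the loop, the minimum-contact condition is Mg = Mv_top²/r, so v_top² = gr.
With ω = v/R, the kinetic energy at speed v is ½(1+k)Mv² = Mv².
Energy conservation from release (height h) to the top (height 2r): Mgh = Mg(2r) + M·gr.
Thus h_min = 2r + (1+k)r/2 = r(2 + 2/2) = 1.12 × 3 ≈ 3.36 m.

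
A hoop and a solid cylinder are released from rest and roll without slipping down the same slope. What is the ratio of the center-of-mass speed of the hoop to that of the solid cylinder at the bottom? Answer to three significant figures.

v_ratio ≈ 0.866

Each satisfies Mgh = ½(1+k)Mv² with k = I/(MR²), so v ∝ 1/√(1+k).
For the hoop k = 1; for the solid cylinder k = 0.5.
v₁/v₂ = √((1+k₂)/(1+k₁)) = √(1.5/2) ≈ 0.866.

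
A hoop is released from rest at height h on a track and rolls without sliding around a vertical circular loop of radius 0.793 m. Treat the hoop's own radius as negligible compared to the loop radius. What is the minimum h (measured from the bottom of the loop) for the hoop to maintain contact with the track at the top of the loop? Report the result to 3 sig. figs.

h_min ≈ 2.38 m

For this body I = MR², i.e. k = I/(MR²) = 1.
At the top, contact is just lost when gravity alone supplies the centripetal force: Mg = Mv_top²/r, i.e. v_top² = gr.
With ω = v/R, the kinetic energy at speed v is ½(1+k)Mv² = Mv².
Energy conservation from release (height h) to the top (height 2r): Mgh = Mg(2r) + M·gr.
Thus h_min = 2r + (1+k)r/2 = r(2 + 2/2) = 0.793 × 3 ≈ 2.38 m.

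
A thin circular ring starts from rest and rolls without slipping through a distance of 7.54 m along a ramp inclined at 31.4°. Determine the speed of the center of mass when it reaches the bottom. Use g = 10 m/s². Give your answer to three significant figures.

Here I = MR², so the shape factor k = I/(MR²) = 1.
Rolling without slipping gives ω = v/R, so the total kinetic energy is ½Mv² + ½Iω² = ½(1+k)Mv² = Mv².
The vertical drop is h = L sinθ = 7.54 × sin31.4° = 3.928 m.
Setting Mgh = Mv² gives v = √(2gh/(1+k)) = √(2·10·3.928/2) ≈ 6.27 m/s.

v ≈ 6.27 m/s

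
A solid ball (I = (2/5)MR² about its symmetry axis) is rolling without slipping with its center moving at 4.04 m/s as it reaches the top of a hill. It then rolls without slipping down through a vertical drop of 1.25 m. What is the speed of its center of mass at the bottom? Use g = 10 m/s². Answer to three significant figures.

Here I = (2/5)MR², so the shape factor k = I/(MR²) = 0.4.
Pure rolling means v = ωR; then KE = ½Mv² + ½I(v/R)² = ½(1+k)Mv² = (7/10)Mv².
Energy conservation: (7/10)Mv₀² + Mgh = (7/10)Mv², so v² = v₀² + 2gh/(1+k).
v = √(4.04² + 2×10×1.25/1.4) = √34.18 ≈ 5.85 m/s.

v ≈ 5.85 m/s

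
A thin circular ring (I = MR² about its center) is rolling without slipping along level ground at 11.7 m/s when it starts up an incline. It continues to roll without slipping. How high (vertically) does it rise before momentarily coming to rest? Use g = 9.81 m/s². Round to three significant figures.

The moment of inertia is MR², giving k ≡ I/(MR²) = 1.
Pure rolling means v = ωR; then KE = ½Mv² + ½I(v/R)² = ½(1+k)Mv² = Mv².
At the top the kinetic energy is zero, so Mv₀² = Mgh.
Thus h = (1+k)v₀²/(2g) = 2 × 11.7² / (2 × 9.81) ≈ 14.0 m.

h ≈ 14.0 m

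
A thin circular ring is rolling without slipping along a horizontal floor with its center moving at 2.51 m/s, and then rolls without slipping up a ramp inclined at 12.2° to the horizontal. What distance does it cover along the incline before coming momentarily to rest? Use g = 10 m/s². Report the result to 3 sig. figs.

d ≈ 2.98 m

For this body I = MR², i.e. k = I/(MR²) = 1.
The rolling condition ω = v/R makes the rotational term ½I(v/R)² = ½kMv², so KE_total = ½(1+k)Mv² = Mv².
Setting this equal to Mgh gives the vertical rise h = (1+k)v₀²/(2g) = 2×2.51²/(2×10) = 0.63 m.
The distance along the slope is d = h/sinθ = 0.63/sin12.2° ≈ 2.98 m.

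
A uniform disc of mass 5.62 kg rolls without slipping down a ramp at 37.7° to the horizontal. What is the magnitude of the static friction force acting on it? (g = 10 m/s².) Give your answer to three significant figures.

With I = (1/2)MR², the ratio k = I/(MR²) is 0.5.
Translational: Mg sinθ − f = Ma. Rotational about the CM: fR = Iα = kMRa, so f = kMa.
Combining, a = g sinθ/(1+k) and f = kMa = kMg sinθ/(1+k).
f = 0.5 × 5.62 × 10 × sin37.7° / 1.5 ≈ 11.5 N.

f ≈ 11.5 N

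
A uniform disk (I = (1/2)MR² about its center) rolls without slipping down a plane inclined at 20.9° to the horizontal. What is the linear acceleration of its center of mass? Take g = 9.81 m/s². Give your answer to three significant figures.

Here I = (1/2)MR², so the shape factor k = I/(MR²) = 0.5.
Along the incline Mg sinθ − f = Ma, and torque about the center fR = Iα = kMR²(a/R) gives f = kMa.
Eliminating f: Mg sinθ = (1+k)Ma, so a = g sinθ/(1+k) = 9.81 × sin20.9° / 1.5 ≈ 2.33 m/s².

a ≈ 2.33 m/s²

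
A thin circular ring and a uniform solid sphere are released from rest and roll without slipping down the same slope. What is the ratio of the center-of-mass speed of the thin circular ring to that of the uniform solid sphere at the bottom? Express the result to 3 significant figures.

Each satisfies Mgh = ½(1+k)Mv² with k = I/(MR²), so v ∝ 1/√(1+k).
For the thin circular ring k = 1; for the uniform solid sphere k = 0.4.
v₁/v₂ = √((1+k₂)/(1+k₁)) = √(1.4/2) ≈ 0.837.

v_ratio ≈ 0.837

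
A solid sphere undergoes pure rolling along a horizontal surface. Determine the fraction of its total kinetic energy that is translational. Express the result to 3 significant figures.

With I = (2/5)MR², the ratio k = I/(MR²) is 0.4.
With ω = v/R, KE_trans = ½Mv² and KE_rot = ½Iω² = ½kMv², so KE_total = ½(1+k)Mv².
The translational fraction is therefore 1/(1+k) = 1/1.4 ≈ 0.714.

fraction ≈ 0.714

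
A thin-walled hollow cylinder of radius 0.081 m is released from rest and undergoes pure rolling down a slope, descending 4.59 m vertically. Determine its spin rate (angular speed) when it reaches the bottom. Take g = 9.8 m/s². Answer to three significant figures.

With I = MR², the ratio k = I/(MR²) is 1.
Pure rolling means v = ωR; then KE = ½Mv² + ½I(v/R)² = ½(1+k)Mv² = Mv².
Energy conservation Mgh = ½(1+k)Mv² gives v = √(2gh/(1+k)) = √(2 × 9.8 × 4.59 / 2) = 6.707 m/s.
The angular speed follows from ω = v/R = 6.707/0.081 ≈ 82.8 rad/s.

ω ≈ 82.8 rad/s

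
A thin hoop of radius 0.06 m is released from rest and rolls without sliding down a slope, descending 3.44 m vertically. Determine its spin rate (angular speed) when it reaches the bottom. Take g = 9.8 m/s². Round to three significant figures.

For this body I = MR², i.e. k = I/(MR²) = 1.
The rolling condition ω = v/R makes the rotational term ½I(v/R)² = ½kMv², so KE_total = ½(1+k)Mv² = Mv².
Energy conservation Mgh = ½(1+k)Mv² gives v = √(2gh/(1+k)) = √(2 × 9.8 × 3.44 / 2) = 5.806 m/s.
The angular speed follows from ω = v/R = 5.806/0.06 ≈ 96.8 rad/s.

ω ≈ 96.8 rad/s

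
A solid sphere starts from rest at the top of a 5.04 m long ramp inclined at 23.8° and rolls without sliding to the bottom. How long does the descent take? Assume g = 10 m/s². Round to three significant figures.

t ≈ 1.87 s

For this body I = (2/5)MR², i.e. k = I/(MR²) = 0.4.
Along the incline Mg sinθ − f = Ma, and torque about the center fR = Iα = kMR²(a/R) gives f = kMa.
Hence a = g sinθ/(1+k) = 10×sin23.8°/1.4 = 2.882 m/s².
With constant a from rest, t = √(2L/a) = √(2·5.04/2.882) ≈ 1.87 s.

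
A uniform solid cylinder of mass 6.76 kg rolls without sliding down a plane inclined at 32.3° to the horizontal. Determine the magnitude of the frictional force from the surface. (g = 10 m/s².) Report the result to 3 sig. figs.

f ≈ 12.0 N

With I = (1/2)MR², the ratio k = I/(MR²) is 0.5.
Newton's second law down the slope: Mg sinθ − f = Ma. The torque equation fR = Iα (with α = a/R) gives f = kMa.
Combining, a = g sinθ/(1+k) and f = kMa = kMg sinθ/(1+k).
f = 0.5 × 6.76 × 10 × sin32.3° / 1.5 ≈ 12.0 N.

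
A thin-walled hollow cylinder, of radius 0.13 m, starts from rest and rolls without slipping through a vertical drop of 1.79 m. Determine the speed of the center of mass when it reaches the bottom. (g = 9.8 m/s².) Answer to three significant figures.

Here I = MR², so the shape factor k = I/(MR²) = 1.
Since it rolls without slipping, ω = v/R and KE = ½Mv² + ½Iω² = ½(1+k)Mv² = Mv².
Setting Mgh = Mv² gives v = √(2gh/(1+k)) = √(2·9.8·1.79/2) ≈ 4.19 m/s.

v ≈ 4.19 m/s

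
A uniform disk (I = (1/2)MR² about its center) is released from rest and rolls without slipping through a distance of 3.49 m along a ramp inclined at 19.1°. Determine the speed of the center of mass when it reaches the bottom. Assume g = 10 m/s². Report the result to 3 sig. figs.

v ≈ 3.90 m/s

For this body I = (1/2)MR², i.e. k = I/(MR²) = 0.5.
Since it rolls without slipping, ω = v/R and KE = ½Mv² + ½Iω² = ½(1+k)Mv² = (3/4)Mv².
The vertical drop is h = L sinθ = 3.49 × sin19.1° = 1.142 m.
Energy conservation: Mgh = (3/4)Mv², so v = √(2gh/(1+k)) = √(2 × 10 × 1.142 / 1.5) ≈ 3.90 m/s.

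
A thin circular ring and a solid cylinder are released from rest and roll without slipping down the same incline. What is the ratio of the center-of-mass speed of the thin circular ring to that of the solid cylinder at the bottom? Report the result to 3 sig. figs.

v_ratio ≈ 0.866

Each satisfies Mgh = ½(1+k)Mv² with k = I/(MR²), so v ∝ 1/√(1+k).
For the thin circular ring k = 1; for the solid cylinder k = 0.5.
v₁/v₂ = √((1+k₂)/(1+k₁)) = √(1.5/2) ≈ 0.866.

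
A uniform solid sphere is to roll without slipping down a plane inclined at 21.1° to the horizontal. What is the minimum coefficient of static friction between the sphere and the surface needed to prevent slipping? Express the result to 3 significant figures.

For this body I = (2/5)MR², i.e. k = I/(MR²) = 0.4.
Newton's second law down the slope: Mg sinθ − f = Ma. The torque equation fR = Iα (with α = a/R) gives f = kMa.
These give a = g sinθ/(1+k) and the required friction f = kMg sinθ/(1+k).
With N = Mg cosθ, the no-slip condition f ≤ μN gives μ_min = f/N = k tanθ/(1+k).
μ_min = 0.4 × tan21.1° / 1.4 ≈ 0.110.

μ_min ≈ 0.110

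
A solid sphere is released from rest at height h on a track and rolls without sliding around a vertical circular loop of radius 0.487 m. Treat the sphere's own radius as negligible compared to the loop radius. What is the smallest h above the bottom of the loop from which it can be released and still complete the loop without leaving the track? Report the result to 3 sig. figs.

h_min ≈ 1.31 m

For this body I = (2/5)MR², i.e. k = I/(MR²) = 0.4.
At the top, contact is just lost when gravity alone supplies the centripetal force: Mg = Mv_top²/r, i.e. v_top² = gr.
With ω = v/R, the kinetic energy at speed v is ½(1+k)Mv² = (7/10)Mv².
Energy conservation from release (height h) to the top (height 2r): Mgh = Mg(2r) + (7/10)M·gr.
Thus h_min = 2r + (1+k)r/2 = r(2 + 1.4/2) = 0.487 × 2.7 ≈ 1.31 m.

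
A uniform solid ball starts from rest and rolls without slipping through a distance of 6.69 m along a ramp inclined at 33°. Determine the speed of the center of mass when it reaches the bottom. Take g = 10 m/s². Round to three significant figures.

v ≈ 7.21 m/s

The moment of inertia is (2/5)MR², giving k ≡ I/(MR²) = 0.4.
The rolling condition ω = v/R makes the rotational term ½I(v/R)² = ½kMv², so KE_total = ½(1+k)Mv² = (7/10)Mv².
The vertical drop is h = L sinθ = 6.69 × sin33° = 3.644 m.
Setting Mgh = (7/10)Mv² gives v = √(2gh/(1+k)) = √(2·10·3.644/1.4) ≈ 7.21 m/s.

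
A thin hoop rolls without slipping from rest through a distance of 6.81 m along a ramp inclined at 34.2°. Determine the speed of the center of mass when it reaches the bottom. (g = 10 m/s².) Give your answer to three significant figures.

With I = MR², the ratio k = I/(MR²) is 1.
The rolling condition ω = v/R makes the rotational term ½I(v/R)² = ½kMv², so KE_total = ½(1+k)Mv² = Mv².
The vertical drop is h = L sinθ = 6.81 × sin34.2° = 3.828 m.
Setting Mgh = Mv² gives v = √(2gh/(1+k)) = √(2·10·3.828/2) ≈ 6.19 m/s.

v ≈ 6.19 m/s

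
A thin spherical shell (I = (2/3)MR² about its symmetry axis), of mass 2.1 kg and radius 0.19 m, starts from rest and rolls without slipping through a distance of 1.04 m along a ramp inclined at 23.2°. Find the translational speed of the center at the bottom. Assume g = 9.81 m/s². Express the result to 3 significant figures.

v ≈ 2.20 m/s

Here I = (2/3)MR², so the shape factor k = I/(MR²) = 2/3.
Rolling without slipping gives ω = v/R, so the total kinetic energy is ½Mv² + ½Iω² = ½(1+k)Mv² = (5/6)Mv².
The vertical drop is h = L sinθ = 1.04 × sin23.2° = 0.4097 m.
Energy conservation: Mgh = (5/6)Mv², so v = √(2gh/(1+k)) = √(2 × 9.81 × 0.4097 / 1.667) ≈ 2.20 m/s.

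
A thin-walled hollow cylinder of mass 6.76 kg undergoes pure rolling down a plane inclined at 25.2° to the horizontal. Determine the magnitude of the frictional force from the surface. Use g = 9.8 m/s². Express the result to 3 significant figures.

f ≈ 14.1 N

With I = MR², the ratio k = I/(MR²) is 1.
Along the incline Mg sinθ − f = Ma, and torque about the center fR = Iα = kMR²(a/R) gives f = kMa.
Combining, a = g sinθ/(1+k) and f = kMa = kMg sinθ/(1+k).
f = 1 × 6.76 × 9.8 × sin25.2° / 2 ≈ 14.1 N.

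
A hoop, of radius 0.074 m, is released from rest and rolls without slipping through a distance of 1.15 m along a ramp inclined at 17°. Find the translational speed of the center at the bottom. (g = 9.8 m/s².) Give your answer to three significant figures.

For this body I = MR², i.e. k = I/(MR²) = 1.
Since it rolls without slipping, ω = v/R and KE = ½Mv² + ½Iω² = ½(1+k)Mv² = Mv².
The vertical drop is h = L sinθ = 1.15 × sin17° = 0.3362 m.
Energy conservation: Mgh = Mv², so v = √(2gh/(1+k)) = √(2 × 9.8 × 0.3362 / 2) ≈ 1.82 m/s.

v ≈ 1.82 m/s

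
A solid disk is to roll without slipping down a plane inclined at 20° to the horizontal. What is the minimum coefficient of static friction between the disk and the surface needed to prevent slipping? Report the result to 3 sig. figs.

μ_min ≈ 0.121

With I = (1/2)MR², the ratio k = I/(MR²) is 0.5.
Translational: Mg sinθ − f = Ma. Rotational about the CM: fR = Iα = kMRa, so f = kMa.
These give a = g sinθ/(1+k) and the required friction f = kMg sinθ/(1+k).
With N = Mg cosθ, the no-slip condition f ≤ μN gives μ_min = f/N = k tanθ/(1+k).
μ_min = 0.5 × tan20° / 1.5 ≈ 0.121.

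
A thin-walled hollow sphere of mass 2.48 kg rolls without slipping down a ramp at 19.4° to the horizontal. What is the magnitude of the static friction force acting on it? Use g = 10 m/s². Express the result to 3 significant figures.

With I = (2/3)MR², the ratio k = I/(MR²) is 2/3.
Along the incline Mg sinθ − f = Ma, and torque about the center fR = Iα = kMR²(a/R) gives f = kMa.
Combining, a = g sinθ/(1+k) and f = kMa = kMg sinθ/(1+k).
f = (2/3) × 2.48 × 10 × sin19.4° / 1.667 ≈ 3.30 N.

f ≈ 3.30 N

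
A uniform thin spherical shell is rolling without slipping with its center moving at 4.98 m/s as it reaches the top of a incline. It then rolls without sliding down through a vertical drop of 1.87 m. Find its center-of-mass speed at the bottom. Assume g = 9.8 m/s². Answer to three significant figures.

The moment of inertia is (2/3)MR², giving k ≡ I/(MR²) = 2/3.
Pure rolling means v = ωR; then KE = ½Mv² + ½I(v/R)² = ½(1+k)Mv² = (5/6)Mv².
Energy conservation: (5/6)Mv₀² + Mgh = (5/6)Mv², so v² = v₀² + 2gh/(1+k).
v = √(4.98² + 2×9.8×1.87/1.667) = √46.79 ≈ 6.84 m/s.

v ≈ 6.84 m/s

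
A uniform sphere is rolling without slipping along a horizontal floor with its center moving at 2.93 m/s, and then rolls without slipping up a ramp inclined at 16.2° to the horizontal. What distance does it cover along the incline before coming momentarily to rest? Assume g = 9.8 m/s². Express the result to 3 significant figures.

The moment of inertia is (2/5)MR², giving k ≡ I/(MR²) = 0.4.
Rolling without slipping gives ω = v/R, so the total kinetic energy is ½Mv² + ½Iω² = ½(1+k)Mv² = (7/10)Mv².
Setting this equal to Mgh gives the vertical rise h = (1+k)v₀²/(2g) = 1.4×2.93²/(2×9.8) = 0.6132 m.
Along the incline, d = h/sinθ = 0.6132/sin16.2° ≈ 2.20 m.

d ≈ 2.20 m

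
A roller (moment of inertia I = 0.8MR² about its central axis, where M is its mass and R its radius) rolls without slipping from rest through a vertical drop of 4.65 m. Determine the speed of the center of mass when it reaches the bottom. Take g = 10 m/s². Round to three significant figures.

v ≈ 7.19 m/s

The moment of inertia is 0.8MR², giving k ≡ I/(MR²) = 0.8.
Since it rolls without slipping, ω = v/R and KE = ½Mv² + ½Iω² = ½(1+k)Mv² = (9/10)Mv².
Setting Mgh = (9/10)Mv² gives v = √(2gh/(1+k)) = √(2·10·4.65/1.8) ≈ 7.19 m/s.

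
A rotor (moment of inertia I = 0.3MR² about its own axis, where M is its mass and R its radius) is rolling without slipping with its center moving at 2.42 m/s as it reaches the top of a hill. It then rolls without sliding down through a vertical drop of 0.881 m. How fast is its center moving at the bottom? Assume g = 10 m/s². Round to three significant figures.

v ≈ 4.41 m/s

For this body I = 0.3MR², i.e. k = I/(MR²) = 0.3.
Pure rolling means v = ωR; then KE = ½Mv² + ½I(v/R)² = ½(1+k)Mv² = (13/20)Mv².
Energy conservation: (13/20)Mv₀² + Mgh = (13/20)Mv², so v² = v₀² + 2gh/(1+k).
v = √(2.42² + 2×10×0.881/1.3) = √19.41 ≈ 4.41 m/s.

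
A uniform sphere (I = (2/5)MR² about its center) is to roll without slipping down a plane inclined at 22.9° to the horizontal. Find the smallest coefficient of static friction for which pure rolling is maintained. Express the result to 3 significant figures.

The moment of inertia is (2/5)MR², giving k ≡ I/(MR²) = 0.4.
Newton's second law down the slope: Mg sinθ − f = Ma. The torque equation fR = Iα (with α = a/R) gives f = kMa.
These give a = g sinθ/(1+k) and the required friction f = kMg sinθ/(1+k).
The normal force is N = Mg cosθ, so μ_min = f/N = k tanθ/(1+k).
μ_min = 0.4 × tan22.9° / 1.4 ≈ 0.121.

μ_min ≈ 0.121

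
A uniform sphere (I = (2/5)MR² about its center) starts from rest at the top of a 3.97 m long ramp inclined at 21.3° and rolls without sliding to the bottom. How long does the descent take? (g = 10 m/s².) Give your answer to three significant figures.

With I = (2/5)MR², the ratio k = I/(MR²) is 0.4.
Along the incline Mg sinθ − f = Ma, and torque about the center fR = Iα = kMR²(a/R) gives f = kMa.
Hence a = g sinθ/(1+k) = 10×sin21.3°/1.4 = 2.595 m/s².
With constant a from rest, t = √(2L/a) = √(2·3.97/2.595) ≈ 1.75 s.

t ≈ 1.75 s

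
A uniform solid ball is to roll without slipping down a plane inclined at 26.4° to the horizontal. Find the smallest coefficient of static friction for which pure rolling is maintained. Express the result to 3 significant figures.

μ_min ≈ 0.142

For this body I = (2/5)MR², i.e. k = I/(MR²) = 0.4.
Along the incline Mg sinθ − f = Ma, and torque about the center fR = Iα = kMR²(a/R) gives f = kMa.
These give a = g sinθ/(1+k) and the required friction f = kMg sinθ/(1+k).
The normal force is N = Mg cosθ, so μ_min = f/N = k tanθ/(1+k).
μ_min = 0.4 × tan26.4° / 1.4 ≈ 0.142.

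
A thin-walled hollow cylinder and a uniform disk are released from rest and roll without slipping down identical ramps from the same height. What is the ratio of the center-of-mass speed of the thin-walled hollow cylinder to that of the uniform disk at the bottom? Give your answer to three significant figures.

Each satisfies Mgh = ½(1+k)Mv² with k = I/(MR²), so v ∝ 1/√(1+k).
For the thin-walled hollow cylinder k = 1; for the uniform disk k = 0.5.
v₁/v₂ = √((1+k₂)/(1+k₁)) = √(1.5/2) ≈ 0.866.

v_ratio ≈ 0.866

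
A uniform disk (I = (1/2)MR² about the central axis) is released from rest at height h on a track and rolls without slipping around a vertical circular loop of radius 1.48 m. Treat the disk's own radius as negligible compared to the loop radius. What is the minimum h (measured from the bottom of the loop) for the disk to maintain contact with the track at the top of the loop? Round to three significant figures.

Here I = (1/2)MR², so the shape factor k = I/(MR²) = 0.5.
At the top, contact is just lost when gravity alone supplies the centripetal force: Mg = Mv_top²/r, i.e. v_top² = gr.
With ω = v/R, the kinetic energy at speed v is ½(1+k)Mv² = (3/4)Mv².
Energy conservation from release (height h) to the top (height 2r): Mgh = Mg(2r) + (3/4)M·gr.
Thus h_min = 2r + (1+k)r/2 = r(2 + 1.5/2) = 1.48 × 2.75 ≈ 4.07 m.

h_min ≈ 4.07 m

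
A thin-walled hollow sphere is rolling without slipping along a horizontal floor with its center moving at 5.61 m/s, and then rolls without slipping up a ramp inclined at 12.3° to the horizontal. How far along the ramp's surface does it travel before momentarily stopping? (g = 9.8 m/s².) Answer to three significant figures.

The moment of inertia is (2/3)MR², giving k ≡ I/(MR²) = 2/3.
The rolling condition ω = v/R makes the rotational term ½I(v/R)² = ½kMv², so KE_total = ½(1+k)Mv² = (5/6)Mv².
Setting this equal to Mgh gives the vertical rise h = (1+k)v₀²/(2g) = 1.667×5.61²/(2×9.8) = 2.676 m.
The distance along the slope is d = h/sinθ = 2.676/sin12.3° ≈ 12.6 m.

d ≈ 12.6 m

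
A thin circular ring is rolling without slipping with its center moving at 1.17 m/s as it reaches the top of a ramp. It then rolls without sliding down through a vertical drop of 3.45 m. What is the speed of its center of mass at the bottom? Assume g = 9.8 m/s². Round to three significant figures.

The moment of inertia is MR², giving k ≡ I/(MR²) = 1.
Pure rolling means v = ωR; then KE = ½Mv² + ½I(v/R)² = ½(1+k)Mv² = Mv².
Energy conservation: Mv₀² + Mgh = Mv², so v² = v₀² + 2gh/(1+k).
v = √(1.17² + 2×9.8×3.45/2) = √35.18 ≈ 5.93 m/s.

v ≈ 5.93 m/s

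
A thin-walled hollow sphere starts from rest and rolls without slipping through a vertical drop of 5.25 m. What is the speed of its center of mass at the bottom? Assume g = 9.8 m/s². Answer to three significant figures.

v ≈ 7.86 m/s

With I = (2/3)MR², the ratio k = I/(MR²) is 2/3.
Since it rolls without slipping, ω = v/R and KE = ½Mv² + ½Iω² = ½(1+k)Mv² = (5/6)Mv².
Setting Mgh = (5/6)Mv² gives v = √(2gh/(1+k)) = √(2·9.8·5.25/1.667) ≈ 7.86 m/s.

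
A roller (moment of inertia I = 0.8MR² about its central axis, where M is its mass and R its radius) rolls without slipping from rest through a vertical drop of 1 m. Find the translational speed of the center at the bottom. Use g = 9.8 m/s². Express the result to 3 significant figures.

With I = 0.8MR², the ratio k = I/(MR²) is 0.8.
The rolling condition ω = v/R makes the rotational term ½I(v/R)² = ½kMv², so KE_total = ½(1+k)Mv² = (9/10)Mv².
Setting Mgh = (9/10)Mv² gives v = √(2gh/(1+k)) = √(2·9.8·1/1.8) ≈ 3.30 m/s.

v ≈ 3.30 m/s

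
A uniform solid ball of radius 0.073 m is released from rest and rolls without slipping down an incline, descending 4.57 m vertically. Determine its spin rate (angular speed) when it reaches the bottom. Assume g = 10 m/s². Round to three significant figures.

Here I = (2/5)MR², so the shape factor k = I/(MR²) = 0.4.
Since it rolls without slipping, ω = v/R and KE = ½Mv² + ½Iω² = ½(1+k)Mv² = (7/10)Mv².
Energy conservation Mgh = ½(1+k)Mv² gives v = √(2gh/(1+k)) = √(2 × 10 × 4.57 / 1.4) = 8.08 m/s.
The angular speed follows from ω = v/R = 8.08/0.073 ≈ 111 rad/s.

ω ≈ 111 rad/s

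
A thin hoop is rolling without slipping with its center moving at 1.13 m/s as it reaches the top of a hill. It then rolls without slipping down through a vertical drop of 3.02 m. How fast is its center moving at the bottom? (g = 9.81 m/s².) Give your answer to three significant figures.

The moment of inertia is MR², giving k ≡ I/(MR²) = 1.
The rolling condition ω = v/R makes the rotational term ½I(v/R)² = ½kMv², so KE_total = ½(1+k)Mv² = Mv².
Energy conservation: Mv₀² + Mgh = Mv², so v² = v₀² + 2gh/(1+k).
v = √(1.13² + 2×9.81×3.02/2) = √30.9 ≈ 5.56 m/s.

v ≈ 5.56 m/s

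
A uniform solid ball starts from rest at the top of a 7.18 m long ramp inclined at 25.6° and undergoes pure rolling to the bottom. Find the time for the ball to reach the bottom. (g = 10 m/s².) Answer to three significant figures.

t ≈ 2.16 s

Here I = (2/5)MR², so the shape factor k = I/(MR²) = 0.4.
Newton's second law down the slope: Mg sinθ − f = Ma. The torque equation fR = Iα (with α = a/R) gives f = kMa.
Hence a = g sinθ/(1+k) = 10×sin25.6°/1.4 = 3.086 m/s².
With constant a from rest, t = √(2L/a) = √(2·7.18/3.086) ≈ 2.16 s.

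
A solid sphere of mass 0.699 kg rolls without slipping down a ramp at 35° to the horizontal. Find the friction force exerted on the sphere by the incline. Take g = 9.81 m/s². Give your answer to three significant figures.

f ≈ 1.12 N

Here I = (2/5)MR², so the shape factor k = I/(MR²) = 0.4.
Translational: Mg sinθ − f = Ma. Rotational about the CM: fR = Iα = kMRa, so f = kMa.
Combining, a = g sinθ/(1+k) and f = kMa = kMg sinθ/(1+k).
f = 0.4 × 0.699 × 9.81 × sin35° / 1.4 ≈ 1.12 N.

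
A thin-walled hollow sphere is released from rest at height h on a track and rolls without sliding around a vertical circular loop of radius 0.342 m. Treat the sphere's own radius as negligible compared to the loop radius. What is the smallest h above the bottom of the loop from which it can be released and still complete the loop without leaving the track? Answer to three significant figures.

h_min ≈ 0.969 m

The moment of inertia is (2/3)MR², giving k ≡ I/(MR²) = 2/3.
At the top, contact is just lost when gravity alone supplies the centripetal force: Mg = Mv_top²/r, i.e. v_top² = gr.
With ω = v/R, the kinetic energy at speed v is ½(1+k)Mv² = (5/6)Mv².
Energy conservation from release (height h) to the top (height 2r): Mgh = Mg(2r) + (5/6)M·gr.
Thus h_min = 2r + (1+k)r/2 = r(2 + 1.667/2) = 0.342 × 2.833 ≈ 0.969 m.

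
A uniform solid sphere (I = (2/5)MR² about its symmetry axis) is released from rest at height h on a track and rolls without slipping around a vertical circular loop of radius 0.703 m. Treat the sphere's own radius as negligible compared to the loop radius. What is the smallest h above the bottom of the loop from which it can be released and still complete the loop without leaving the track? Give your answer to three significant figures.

With I = (2/5)MR², the ratio k = I/(MR²) is 0.4.
At the top, contact is just lost when gravity alone supplies the centripetal force: Mg = Mv_top²/r, i.e. v_top² = gr.
With ω = v/R, the kinetic energy at speed v is ½(1+k)Mv² = (7/10)Mv².
Energy conservation from release (height h) to the top (height 2r): Mgh = Mg(2r) + (7/10)M·gr.
Thus h_min = 2r + (1+k)r/2 = r(2 + 1.4/2) = 0.703 × 2.7 ≈ 1.90 m.

h_min ≈ 1.90 m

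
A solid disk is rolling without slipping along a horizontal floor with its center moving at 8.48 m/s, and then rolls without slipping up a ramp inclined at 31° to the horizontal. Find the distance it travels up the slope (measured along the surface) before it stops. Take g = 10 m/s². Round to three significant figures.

d ≈ 10.5 m

For this body I = (1/2)MR², i.e. k = I/(MR²) = 0.5.
Rolling without slipping gives ω = v/R, so the total kinetic energy is ½Mv² + ½Iω² = ½(1+k)Mv² = (3/4)Mv².
Setting this equal to Mgh gives the vertical rise h = (1+k)v₀²/(2g) = 1.5×8.48²/(2×10) = 5.393 m.
Along the incline, d = h/sinθ = 5.393/sin31° ≈ 10.5 m.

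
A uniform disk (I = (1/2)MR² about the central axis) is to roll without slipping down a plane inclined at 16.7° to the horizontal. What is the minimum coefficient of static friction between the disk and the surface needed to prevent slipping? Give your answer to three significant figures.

μ_min ≈ 0.100

The moment of inertia is (1/2)MR², giving k ≡ I/(MR²) = 0.5.
Newton's second law down the slope: Mg sinθ − f = Ma. The torque equation fR = Iα (with α = a/R) gives f = kMa.
These give a = g sinθ/(1+k) and the required friction f = kMg sinθ/(1+k).
The normal force is N = Mg cosθ, so μ_min = f/N = k tanθ/(1+k).
μ_min = 0.5 × tan16.7° / 1.5 ≈ 0.100.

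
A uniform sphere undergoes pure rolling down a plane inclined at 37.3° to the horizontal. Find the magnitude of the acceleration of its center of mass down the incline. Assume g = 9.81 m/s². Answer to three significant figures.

a ≈ 4.25 m/s²

With I = (2/5)MR², the ratio k = I/(MR²) is 0.4.
Translational: Mg sinθ − f = Ma. Rotational about the CM: fR = Iα = kMRa, so f = kMa.
Eliminating f: Mg sinθ = (1+k)Ma, so a = g sinθ/(1+k) = 9.81 × sin37.3° / 1.4 ≈ 4.25 m/s².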